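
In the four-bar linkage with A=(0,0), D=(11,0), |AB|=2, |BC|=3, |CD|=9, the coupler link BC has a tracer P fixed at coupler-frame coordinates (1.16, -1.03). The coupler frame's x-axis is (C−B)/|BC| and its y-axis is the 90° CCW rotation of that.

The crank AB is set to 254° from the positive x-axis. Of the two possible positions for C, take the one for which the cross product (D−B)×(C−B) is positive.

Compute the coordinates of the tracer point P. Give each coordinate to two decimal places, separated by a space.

0.98 -2.20

A=(0,0), D=(11.00,0)
B = A + 2.00·(cos254°, sin254°) = (-0.5513, -1.9225)
|BD| = 11.7102
circle(B,3.00) ∩ circle(D,9.00): a=2.7808, h=1.1256
  candidates: C₊=(2.0070,-0.3557) cross=13.181; C₋=(2.3766,-2.5763) cross=-13.181
  mode + wants cross > 0 → take C=(2.0070,-0.3557) (cross=13.181)
ex = (C−B)/|BC| = (0.8528,0.5223); ey = (-0.5223,0.8528)
P = B + 1.16·ex + -1.03·ey = (0.9759,-2.1950)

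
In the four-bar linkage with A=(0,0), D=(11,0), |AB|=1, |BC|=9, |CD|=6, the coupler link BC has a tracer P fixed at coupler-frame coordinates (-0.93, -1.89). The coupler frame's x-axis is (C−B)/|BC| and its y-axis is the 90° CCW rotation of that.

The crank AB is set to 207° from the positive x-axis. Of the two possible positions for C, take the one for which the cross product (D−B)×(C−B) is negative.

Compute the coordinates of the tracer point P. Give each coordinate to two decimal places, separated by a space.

A=(0,0), D=(11.00,0)
B = A + 1.00·(cos207°, sin207°) = (-0.8910, -0.4540)
|BD| = 11.8997
circle(B,9.00) ∩ circle(D,6.00): a=7.8406, h=4.4186
  candidates: C₊=(6.7754,4.2606) cross=52.580; C₋=(7.1125,-4.5703) cross=-52.580
  mode - wants cross < 0 → take C=(7.1125,-4.5703) (cross=-52.580)
ex = (C−B)/|BC| = (0.8893,-0.4574); ey = (0.4574,0.8893)
P = B + -0.93·ex + -1.89·ey = (-2.5825,-1.7094)

-2.58 -1.71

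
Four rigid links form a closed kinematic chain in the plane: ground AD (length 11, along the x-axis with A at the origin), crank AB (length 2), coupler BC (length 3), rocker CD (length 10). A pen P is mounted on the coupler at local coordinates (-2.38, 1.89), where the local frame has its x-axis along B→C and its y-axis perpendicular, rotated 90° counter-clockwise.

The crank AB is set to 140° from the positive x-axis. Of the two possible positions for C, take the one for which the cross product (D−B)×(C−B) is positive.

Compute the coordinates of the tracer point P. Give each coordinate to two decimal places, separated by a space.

A=(0,0), D=(11.00,0)
B = A + 2.00·(cos140°, sin140°) = (-1.5321, 1.2856)
|BD| = 12.5979
circle(B,3.00) ∩ circle(D,10.00): a=2.6872, h=1.3338
  candidates: C₊=(1.2772,2.3382) cross=16.803; C₋=(1.0050,-0.3155) cross=-16.803
  mode + wants cross > 0 → take C=(1.2772,2.3382) (cross=16.803)
ex = (C−B)/|BC| = (0.9364,0.3509); ey = (-0.3509,0.9364)
P = B + -2.38·ex + 1.89·ey = (-4.4239,2.2204)

-4.42 2.22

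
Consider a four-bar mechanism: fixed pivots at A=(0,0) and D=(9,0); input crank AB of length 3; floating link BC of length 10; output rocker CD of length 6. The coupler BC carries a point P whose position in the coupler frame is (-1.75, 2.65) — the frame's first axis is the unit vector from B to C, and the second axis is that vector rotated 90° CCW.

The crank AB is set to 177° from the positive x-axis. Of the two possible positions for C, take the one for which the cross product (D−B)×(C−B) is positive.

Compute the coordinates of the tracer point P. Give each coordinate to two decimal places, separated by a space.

-5.82 1.62

A=(0,0), D=(9.00,0)
B = A + 3.00·(cos177°, sin177°) = (-2.9959, 0.1570)
|BD| = 11.9969
circle(B,10.00) ∩ circle(D,6.00): a=8.6658, h=4.9904
  candidates: C₊=(5.7345,5.0335) cross=59.869; C₋=(5.6039,-4.9463) cross=-59.869
  mode + wants cross > 0 → take C=(5.7345,5.0335) (cross=59.869)
ex = (C−B)/|BC| = (0.8730,0.4877); ey = (-0.4877,0.8730)
P = B + -1.75·ex + 2.65·ey = (-5.8160,1.6172)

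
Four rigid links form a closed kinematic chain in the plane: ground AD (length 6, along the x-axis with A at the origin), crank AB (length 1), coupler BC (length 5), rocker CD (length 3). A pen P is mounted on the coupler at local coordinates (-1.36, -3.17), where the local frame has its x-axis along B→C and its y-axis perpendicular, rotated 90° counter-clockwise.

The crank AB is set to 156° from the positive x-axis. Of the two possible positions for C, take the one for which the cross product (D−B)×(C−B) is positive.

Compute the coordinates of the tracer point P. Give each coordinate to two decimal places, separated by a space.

-1.16 -3.03

A=(0,0), D=(6.00,0)
B = A + 1.00·(cos156°, sin156°) = (-0.9135, 0.4067)
|BD| = 6.9255
circle(B,5.00) ∩ circle(D,3.00): a=4.6179, h=1.9170
  candidates: C₊=(3.8090,2.0492) cross=13.276; C₋=(3.5838,-1.7782) cross=-13.276
  mode + wants cross > 0 → take C=(3.8090,2.0492) (cross=13.276)
ex = (C−B)/|BC| = (0.9445,0.3285); ey = (-0.3285,0.9445)
P = B + -1.36·ex + -3.17·ey = (-1.1567,-3.0341)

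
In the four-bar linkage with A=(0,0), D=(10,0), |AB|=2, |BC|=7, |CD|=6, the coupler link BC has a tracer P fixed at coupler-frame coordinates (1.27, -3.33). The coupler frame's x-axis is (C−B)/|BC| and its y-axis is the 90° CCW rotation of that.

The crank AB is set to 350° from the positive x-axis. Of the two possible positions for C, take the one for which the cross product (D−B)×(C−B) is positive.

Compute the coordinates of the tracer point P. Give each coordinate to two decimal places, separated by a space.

5.31 -1.58

A=(0,0), D=(10.00,0)
B = A + 2.00·(cos350°, sin350°) = (1.9696, -0.3473)
|BD| = 8.0379
circle(B,7.00) ∩ circle(D,6.00): a=4.8276, h=5.0689
  candidates: C₊=(6.5737,4.9255) cross=40.744; C₋=(7.0117,-5.2029) cross=-40.744
  mode + wants cross > 0 → take C=(6.5737,4.9255) (cross=40.744)
ex = (C−B)/|BC| = (0.6577,0.7533); ey = (-0.7533,0.6577)
P = B + 1.27·ex + -3.33·ey = (5.3133,-1.5809)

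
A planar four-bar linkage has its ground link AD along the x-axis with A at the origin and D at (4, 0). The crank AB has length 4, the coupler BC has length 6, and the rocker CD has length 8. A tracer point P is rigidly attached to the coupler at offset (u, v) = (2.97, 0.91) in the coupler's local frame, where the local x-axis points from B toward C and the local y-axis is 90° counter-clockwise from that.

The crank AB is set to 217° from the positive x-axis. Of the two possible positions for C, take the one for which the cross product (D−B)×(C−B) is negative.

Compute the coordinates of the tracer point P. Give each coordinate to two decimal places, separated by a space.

A=(0,0), D=(4.00,0)
B = A + 4.00·(cos217°, sin217°) = (-3.1945, -2.4073)
|BD| = 7.5866
circle(B,6.00) ∩ circle(D,8.00): a=1.9479, h=5.6750
  candidates: C₊=(-3.1480,3.5926) cross=43.054; C₋=(0.4534,-7.1709) cross=-43.054
  mode - wants cross < 0 → take C=(0.4534,-7.1709) (cross=-43.054)
ex = (C−B)/|BC| = (0.6080,-0.7939); ey = (0.7939,0.6080)
P = B + 2.97·ex + 0.91·ey = (-0.6663,-4.2120)

-0.67 -4.21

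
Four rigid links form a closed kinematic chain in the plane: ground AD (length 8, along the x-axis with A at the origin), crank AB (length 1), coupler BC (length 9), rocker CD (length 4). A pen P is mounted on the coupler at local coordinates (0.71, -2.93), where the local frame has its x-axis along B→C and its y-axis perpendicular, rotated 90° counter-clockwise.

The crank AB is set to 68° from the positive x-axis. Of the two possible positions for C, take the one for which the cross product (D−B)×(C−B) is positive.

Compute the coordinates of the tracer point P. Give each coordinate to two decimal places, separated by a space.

2.01 -1.60

A=(0,0), D=(8.00,0)
B = A + 1.00·(cos68°, sin68°) = (0.3746, 0.9272)
|BD| = 7.6816
circle(B,9.00) ∩ circle(D,4.00): a=8.0717, h=3.9809
  candidates: C₊=(8.8678,3.9047) cross=30.580; C₋=(7.9068,-3.9989) cross=-30.580
  mode + wants cross > 0 → take C=(8.8678,3.9047) (cross=30.580)
ex = (C−B)/|BC| = (0.9437,0.3308); ey = (-0.3308,0.9437)
P = B + 0.71·ex + -2.93·ey = (2.0140,-1.6029)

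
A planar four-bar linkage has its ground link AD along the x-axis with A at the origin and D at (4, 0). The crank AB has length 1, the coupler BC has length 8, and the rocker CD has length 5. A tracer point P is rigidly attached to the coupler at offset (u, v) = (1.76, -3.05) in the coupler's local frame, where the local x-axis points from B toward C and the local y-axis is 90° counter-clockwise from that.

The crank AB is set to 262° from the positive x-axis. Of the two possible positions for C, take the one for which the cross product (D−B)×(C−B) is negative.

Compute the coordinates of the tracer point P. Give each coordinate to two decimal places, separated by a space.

0.50 -4.45

A=(0,0), D=(4.00,0)
B = A + 1.00·(cos262°, sin262°) = (-0.1392, -0.9903)
|BD| = 4.2560
circle(B,8.00) ∩ circle(D,5.00): a=6.7098, h=4.3565
  candidates: C₊=(5.3728,4.8079) cross=18.541; C₋=(7.4001,-3.6660) cross=-18.541
  mode - wants cross < 0 → take C=(7.4001,-3.6660) (cross=-18.541)
ex = (C−B)/|BC| = (0.9424,-0.3345); ey = (0.3345,0.9424)
P = B + 1.76·ex + -3.05·ey = (0.4994,-4.4533)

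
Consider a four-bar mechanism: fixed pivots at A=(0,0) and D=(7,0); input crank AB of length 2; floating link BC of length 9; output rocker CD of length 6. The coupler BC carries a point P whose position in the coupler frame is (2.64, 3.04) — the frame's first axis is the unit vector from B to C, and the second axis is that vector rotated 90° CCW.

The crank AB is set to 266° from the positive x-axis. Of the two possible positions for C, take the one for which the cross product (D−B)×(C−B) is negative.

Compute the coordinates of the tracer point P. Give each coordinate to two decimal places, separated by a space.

A=(0,0), D=(7.00,0)
B = A + 2.00·(cos266°, sin266°) = (-0.1395, -1.9951)
|BD| = 7.4130
circle(B,9.00) ∩ circle(D,6.00): a=6.7417, h=5.9623
  candidates: C₊=(4.7488,5.5616) cross=44.199; C₋=(7.9581,-5.9230) cross=-44.199
  mode - wants cross < 0 → take C=(7.9581,-5.9230) (cross=-44.199)
ex = (C−B)/|BC| = (0.8997,-0.4364); ey = (0.4364,0.8997)
P = B + 2.64·ex + 3.04·ey = (3.5625,-0.4121)

3.56 -0.41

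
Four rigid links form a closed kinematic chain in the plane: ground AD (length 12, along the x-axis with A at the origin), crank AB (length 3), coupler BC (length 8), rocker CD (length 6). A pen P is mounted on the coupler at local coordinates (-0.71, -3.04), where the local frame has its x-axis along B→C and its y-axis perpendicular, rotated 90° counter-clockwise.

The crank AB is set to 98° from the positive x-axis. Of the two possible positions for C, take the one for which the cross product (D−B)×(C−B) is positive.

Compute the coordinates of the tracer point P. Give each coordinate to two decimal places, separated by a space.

-0.74 -0.13

A=(0,0), D=(12.00,0)
B = A + 3.00·(cos98°, sin98°) = (-0.4175, 2.9708)
|BD| = 12.7679
circle(B,8.00) ∩ circle(D,6.00): a=7.4805, h=2.8359
  candidates: C₊=(7.5175,3.9884) cross=36.209; C₋=(6.1978,-1.5278) cross=-36.209
  mode + wants cross > 0 → take C=(7.5175,3.9884) (cross=36.209)
ex = (C−B)/|BC| = (0.9919,0.1272); ey = (-0.1272,0.9919)
P = B + -0.71·ex + -3.04·ey = (-0.7351,-0.1348)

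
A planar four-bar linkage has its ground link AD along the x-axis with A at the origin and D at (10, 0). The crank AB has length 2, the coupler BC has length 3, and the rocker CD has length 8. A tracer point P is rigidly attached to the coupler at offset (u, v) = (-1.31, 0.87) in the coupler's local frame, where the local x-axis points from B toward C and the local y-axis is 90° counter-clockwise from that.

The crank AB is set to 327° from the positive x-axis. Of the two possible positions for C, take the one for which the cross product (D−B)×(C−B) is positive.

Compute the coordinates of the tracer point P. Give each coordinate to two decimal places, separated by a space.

A=(0,0), D=(10.00,0)
B = A + 2.00·(cos327°, sin327°) = (1.6773, -1.0893)
|BD| = 8.3936
circle(B,3.00) ∩ circle(D,8.00): a=0.9205, h=2.8553
  candidates: C₊=(2.2195,1.8613) cross=23.966; C₋=(2.9606,-3.8010) cross=-23.966
  mode + wants cross > 0 → take C=(2.2195,1.8613) (cross=23.966)
ex = (C−B)/|BC| = (0.1807,0.9835); ey = (-0.9835,0.1807)
P = B + -1.31·ex + 0.87·ey = (0.5849,-2.2205)

0.58 -2.22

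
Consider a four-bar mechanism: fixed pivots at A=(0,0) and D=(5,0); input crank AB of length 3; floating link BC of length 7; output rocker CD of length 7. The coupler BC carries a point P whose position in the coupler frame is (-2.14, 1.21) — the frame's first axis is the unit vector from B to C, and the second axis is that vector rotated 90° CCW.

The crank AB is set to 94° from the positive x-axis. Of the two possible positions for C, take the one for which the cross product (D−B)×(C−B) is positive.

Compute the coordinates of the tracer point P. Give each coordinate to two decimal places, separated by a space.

-2.66 2.77

A=(0,0), D=(5.00,0)
B = A + 3.00·(cos94°, sin94°) = (-0.2093, 2.9927)
|BD| = 6.0077
circle(B,7.00) ∩ circle(D,7.00): a=3.0039, h=6.3227
  candidates: C₊=(5.5450,6.9788) cross=37.985; C₋=(-0.7542,-3.9861) cross=-37.985
  mode + wants cross > 0 → take C=(5.5450,6.9788) (cross=37.985)
ex = (C−B)/|BC| = (0.8220,0.5694); ey = (-0.5694,0.8220)
P = B + -2.14·ex + 1.21·ey = (-2.6574,2.7688)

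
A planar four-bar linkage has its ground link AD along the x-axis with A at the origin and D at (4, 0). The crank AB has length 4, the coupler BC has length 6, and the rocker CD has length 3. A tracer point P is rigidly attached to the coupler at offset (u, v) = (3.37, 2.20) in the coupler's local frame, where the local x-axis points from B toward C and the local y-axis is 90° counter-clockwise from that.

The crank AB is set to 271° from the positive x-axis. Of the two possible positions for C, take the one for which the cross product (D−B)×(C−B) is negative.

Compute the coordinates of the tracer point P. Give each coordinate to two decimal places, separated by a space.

A=(0,0), D=(4.00,0)
B = A + 4.00·(cos271°, sin271°) = (0.0698, -3.9994)
|BD| = 5.6073
circle(B,6.00) ∩ circle(D,3.00): a=5.2112, h=2.9737
  candidates: C₊=(1.6014,1.8018) cross=16.675; C₋=(5.8434,-2.3668) cross=-16.675
  mode - wants cross < 0 → take C=(5.8434,-2.3668) (cross=-16.675)
ex = (C−B)/|BC| = (0.9623,0.2721); ey = (-0.2721,0.9623)
P = B + 3.37·ex + 2.20·ey = (2.7140,-0.9654)

2.71 -0.97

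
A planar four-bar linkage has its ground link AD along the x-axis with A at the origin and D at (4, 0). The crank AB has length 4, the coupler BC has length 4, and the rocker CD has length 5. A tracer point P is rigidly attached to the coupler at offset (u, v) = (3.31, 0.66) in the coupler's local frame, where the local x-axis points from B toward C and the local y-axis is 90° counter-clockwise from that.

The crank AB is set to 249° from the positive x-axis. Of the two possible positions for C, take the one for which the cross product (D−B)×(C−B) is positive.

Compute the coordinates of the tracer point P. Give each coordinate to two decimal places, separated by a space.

A=(0,0), D=(4.00,0)
B = A + 4.00·(cos249°, sin249°) = (-1.4335, -3.7343)
|BD| = 6.5930
circle(B,4.00) ∩ circle(D,5.00): a=2.6140, h=3.0277
  candidates: C₊=(-0.9942,0.2415) cross=19.962; C₋=(2.4357,-4.7490) cross=-19.962
  mode + wants cross > 0 → take C=(-0.9942,0.2415) (cross=19.962)
ex = (C−B)/|BC| = (0.1098,0.9940); ey = (-0.9940,0.1098)
P = B + 3.31·ex + 0.66·ey = (-1.7260,-0.3719)

-1.73 -0.37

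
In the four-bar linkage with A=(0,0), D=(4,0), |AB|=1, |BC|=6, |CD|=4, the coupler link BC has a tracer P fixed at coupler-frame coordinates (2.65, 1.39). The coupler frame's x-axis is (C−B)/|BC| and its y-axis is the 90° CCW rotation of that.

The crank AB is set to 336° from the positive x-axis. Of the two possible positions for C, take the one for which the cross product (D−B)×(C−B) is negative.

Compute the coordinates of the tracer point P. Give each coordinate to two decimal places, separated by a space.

3.90 -0.52

A=(0,0), D=(4.00,0)
B = A + 1.00·(cos336°, sin336°) = (0.9135, -0.4067)
|BD| = 3.1131
circle(B,6.00) ∩ circle(D,4.00): a=4.7688, h=3.6413
  candidates: C₊=(5.1657,3.8264) cross=11.336; C₋=(6.1172,-3.3938) cross=-11.336
  mode - wants cross < 0 → take C=(6.1172,-3.3938) (cross=-11.336)
ex = (C−B)/|BC| = (0.8673,-0.4978); ey = (0.4978,0.8673)
P = B + 2.65·ex + 1.39·ey = (3.9038,-0.5205)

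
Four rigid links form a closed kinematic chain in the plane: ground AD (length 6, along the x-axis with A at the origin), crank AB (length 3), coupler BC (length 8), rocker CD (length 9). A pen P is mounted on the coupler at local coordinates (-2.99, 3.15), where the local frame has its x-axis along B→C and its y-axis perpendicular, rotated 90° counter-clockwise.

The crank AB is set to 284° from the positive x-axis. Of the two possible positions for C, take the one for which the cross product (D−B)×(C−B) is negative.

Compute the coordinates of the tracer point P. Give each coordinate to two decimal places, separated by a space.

1.18 1.41

A=(0,0), D=(6.00,0)
B = A + 3.00·(cos284°, sin284°) = (0.7258, -2.9109)
|BD| = 6.0242
circle(B,8.00) ∩ circle(D,9.00): a=1.6011, h=7.8381
  candidates: C₊=(-1.6598,4.7251) cross=47.218; C₋=(5.9149,-8.9996) cross=-47.218
  mode - wants cross < 0 → take C=(5.9149,-8.9996) (cross=-47.218)
ex = (C−B)/|BC| = (0.6486,-0.7611); ey = (0.7611,0.6486)
P = B + -2.99·ex + 3.15·ey = (1.1837,1.4080)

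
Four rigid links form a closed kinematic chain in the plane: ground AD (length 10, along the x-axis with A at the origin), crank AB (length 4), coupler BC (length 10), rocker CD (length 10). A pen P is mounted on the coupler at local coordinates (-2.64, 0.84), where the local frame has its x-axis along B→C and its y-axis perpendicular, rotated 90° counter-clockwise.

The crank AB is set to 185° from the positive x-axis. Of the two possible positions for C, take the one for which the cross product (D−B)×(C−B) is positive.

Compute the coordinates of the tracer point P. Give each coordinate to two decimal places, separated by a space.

-6.40 -1.71

A=(0,0), D=(10.00,0)
B = A + 4.00·(cos185°, sin185°) = (-3.9848, -0.3486)
|BD| = 13.9891
circle(B,10.00) ∩ circle(D,10.00): a=6.9946, h=7.1468
  candidates: C₊=(2.8295,6.9702) cross=99.977; C₋=(3.1857,-7.3188) cross=-99.977
  mode + wants cross > 0 → take C=(2.8295,6.9702) (cross=99.977)
ex = (C−B)/|BC| = (0.6814,0.7319); ey = (-0.7319,0.6814)
P = B + -2.64·ex + 0.84·ey = (-6.3985,-1.7084)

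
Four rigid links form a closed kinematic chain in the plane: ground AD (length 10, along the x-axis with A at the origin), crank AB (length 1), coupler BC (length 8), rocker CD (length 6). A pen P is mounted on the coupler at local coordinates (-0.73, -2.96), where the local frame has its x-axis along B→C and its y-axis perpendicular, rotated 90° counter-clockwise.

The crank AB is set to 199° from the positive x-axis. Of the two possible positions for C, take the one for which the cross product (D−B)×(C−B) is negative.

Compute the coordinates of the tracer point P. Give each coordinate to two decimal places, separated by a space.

-3.08 -2.50

A=(0,0), D=(10.00,0)
B = A + 1.00·(cos199°, sin199°) = (-0.9455, -0.3256)
|BD| = 10.9504
circle(B,8.00) ∩ circle(D,6.00): a=6.7537, h=4.2881
  candidates: C₊=(5.6777,4.1614) cross=46.956; C₋=(5.9327,-4.4110) cross=-46.956
  mode - wants cross < 0 → take C=(5.9327,-4.4110) (cross=-46.956)
ex = (C−B)/|BC| = (0.8598,-0.5107); ey = (0.5107,0.8598)
P = B + -0.73·ex + -2.96·ey = (-3.0848,-2.4977)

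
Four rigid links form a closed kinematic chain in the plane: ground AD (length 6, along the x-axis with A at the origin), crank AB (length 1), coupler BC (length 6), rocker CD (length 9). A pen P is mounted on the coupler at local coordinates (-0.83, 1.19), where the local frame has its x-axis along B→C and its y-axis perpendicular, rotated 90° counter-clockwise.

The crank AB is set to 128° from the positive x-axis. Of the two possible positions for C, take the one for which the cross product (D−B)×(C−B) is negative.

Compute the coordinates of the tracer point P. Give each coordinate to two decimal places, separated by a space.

A=(0,0), D=(6.00,0)
B = A + 1.00·(cos128°, sin128°) = (-0.6157, 0.7880)
|BD| = 6.6624
circle(B,6.00) ∩ circle(D,9.00): a=-0.0459, h=5.9998
  candidates: C₊=(0.0484,6.7512) cross=39.973; C₋=(-1.3709,-5.1643) cross=-39.973
  mode - wants cross < 0 → take C=(-1.3709,-5.1643) (cross=-39.973)
ex = (C−B)/|BC| = (-0.1259,-0.9920); ey = (0.9920,-0.1259)
P = B + -0.83·ex + 1.19·ey = (0.6693,1.4616)

0.67 1.46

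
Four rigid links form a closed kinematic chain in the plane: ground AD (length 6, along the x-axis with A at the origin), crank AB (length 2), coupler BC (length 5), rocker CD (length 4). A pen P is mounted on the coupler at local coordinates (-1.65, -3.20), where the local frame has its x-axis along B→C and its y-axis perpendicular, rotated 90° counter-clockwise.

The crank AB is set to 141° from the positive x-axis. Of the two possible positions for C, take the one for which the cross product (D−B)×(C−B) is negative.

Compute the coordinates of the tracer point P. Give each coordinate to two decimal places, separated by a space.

-4.81 -0.28

A=(0,0), D=(6.00,0)
B = A + 2.00·(cos141°, sin141°) = (-1.5543, 1.2586)
|BD| = 7.6584
circle(B,5.00) ∩ circle(D,4.00): a=4.4168, h=2.3435
  candidates: C₊=(3.1876,2.8444) cross=17.947; C₋=(2.4173,-1.7789) cross=-17.947
  mode - wants cross < 0 → take C=(2.4173,-1.7789) (cross=-17.947)
ex = (C−B)/|BC| = (0.7943,-0.6075); ey = (0.6075,0.7943)
P = B + -1.65·ex + -3.20·ey = (-4.8089,-0.2808)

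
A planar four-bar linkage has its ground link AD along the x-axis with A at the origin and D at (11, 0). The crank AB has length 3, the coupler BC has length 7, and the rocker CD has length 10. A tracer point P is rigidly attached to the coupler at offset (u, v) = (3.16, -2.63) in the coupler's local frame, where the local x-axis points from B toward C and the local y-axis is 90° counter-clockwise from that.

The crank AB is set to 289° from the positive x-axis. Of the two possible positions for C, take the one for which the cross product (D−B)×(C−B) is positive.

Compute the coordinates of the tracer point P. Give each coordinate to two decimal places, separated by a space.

3.99 -0.04

A=(0,0), D=(11.00,0)
B = A + 3.00·(cos289°, sin289°) = (0.9767, -2.8366)
|BD| = 10.4169
circle(B,7.00) ∩ circle(D,10.00): a=2.7605, h=6.4327
  candidates: C₊=(1.8813,4.1048) cross=67.009; C₋=(5.3846,-8.2745) cross=-67.009
  mode + wants cross > 0 → take C=(1.8813,4.1048) (cross=67.009)
ex = (C−B)/|BC| = (0.1292,0.9916); ey = (-0.9916,0.1292)
P = B + 3.16·ex + -2.63·ey = (3.9930,-0.0429)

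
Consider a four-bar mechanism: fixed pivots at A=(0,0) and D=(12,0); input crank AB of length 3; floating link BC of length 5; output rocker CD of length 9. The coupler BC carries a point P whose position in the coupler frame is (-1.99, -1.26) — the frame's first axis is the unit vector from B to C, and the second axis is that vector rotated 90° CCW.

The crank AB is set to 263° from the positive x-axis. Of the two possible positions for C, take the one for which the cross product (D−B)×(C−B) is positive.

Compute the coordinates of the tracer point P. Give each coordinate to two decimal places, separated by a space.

-0.79 -5.29

A=(0,0), D=(12.00,0)
B = A + 3.00·(cos263°, sin263°) = (-0.3656, -2.9776)
|BD| = 12.7191
circle(B,5.00) ∩ circle(D,9.00): a=4.1581, h=2.7767
  candidates: C₊=(3.0269,0.6954) cross=35.317; C₋=(4.3270,-4.7037) cross=-35.317
  mode + wants cross > 0 → take C=(3.0269,0.6954) (cross=35.317)
ex = (C−B)/|BC| = (0.6785,0.7346); ey = (-0.7346,0.6785)
P = B + -1.99·ex + -1.26·ey = (-0.7902,-5.2944)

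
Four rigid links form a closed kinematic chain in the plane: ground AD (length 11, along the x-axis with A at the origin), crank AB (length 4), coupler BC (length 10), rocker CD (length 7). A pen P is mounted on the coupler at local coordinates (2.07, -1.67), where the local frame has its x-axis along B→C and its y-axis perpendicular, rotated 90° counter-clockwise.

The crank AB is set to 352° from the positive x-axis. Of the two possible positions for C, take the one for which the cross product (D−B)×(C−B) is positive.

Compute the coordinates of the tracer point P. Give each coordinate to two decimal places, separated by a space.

A=(0,0), D=(11.00,0)
B = A + 4.00·(cos352°, sin352°) = (3.9611, -0.5567)
|BD| = 7.0609
circle(B,10.00) ∩ circle(D,7.00): a=7.1419, h=6.9995
  candidates: C₊=(10.5289,6.9841) cross=49.423; C₋=(11.6326,-6.9714) cross=-49.423
  mode + wants cross > 0 → take C=(10.5289,6.9841) (cross=49.423)
ex = (C−B)/|BC| = (0.6568,0.7541); ey = (-0.7541,0.6568)
P = B + 2.07·ex + -1.67·ey = (6.5799,-0.0926)

6.58 -0.09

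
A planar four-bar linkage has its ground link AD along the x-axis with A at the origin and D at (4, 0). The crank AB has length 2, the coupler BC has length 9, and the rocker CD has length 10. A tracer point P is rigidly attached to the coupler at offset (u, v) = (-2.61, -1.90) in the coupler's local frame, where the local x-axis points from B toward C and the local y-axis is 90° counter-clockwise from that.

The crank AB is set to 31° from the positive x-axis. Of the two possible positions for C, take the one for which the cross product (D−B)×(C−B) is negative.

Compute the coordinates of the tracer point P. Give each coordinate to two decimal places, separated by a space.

A=(0,0), D=(4.00,0)
B = A + 2.00·(cos31°, sin31°) = (1.7143, 1.0301)
|BD| = 2.5071
circle(B,9.00) ∩ circle(D,10.00): a=-2.5358, h=8.6354
  candidates: C₊=(2.9505,9.9448) cross=21.649; C₋=(-4.1455,-5.8009) cross=-21.649
  mode - wants cross < 0 → take C=(-4.1455,-5.8009) (cross=-21.649)
ex = (C−B)/|BC| = (-0.6511,-0.7590); ey = (0.7590,-0.6511)
P = B + -2.61·ex + -1.90·ey = (1.9716,4.2481)

1.97 4.25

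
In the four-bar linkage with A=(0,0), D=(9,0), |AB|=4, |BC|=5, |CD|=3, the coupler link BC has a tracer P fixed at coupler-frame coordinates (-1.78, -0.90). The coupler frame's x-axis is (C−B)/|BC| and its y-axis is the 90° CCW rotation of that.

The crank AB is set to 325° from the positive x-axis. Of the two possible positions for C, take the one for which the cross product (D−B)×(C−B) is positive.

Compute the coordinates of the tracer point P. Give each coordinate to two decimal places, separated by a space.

A=(0,0), D=(9.00,0)
B = A + 4.00·(cos325°, sin325°) = (3.2766, -2.2943)
|BD| = 6.1661
circle(B,5.00) ∩ circle(D,3.00): a=4.3805, h=2.4107
  candidates: C₊=(6.4456,1.5732) cross=14.865; C₋=(8.2395,-2.9020) cross=-14.865
  mode + wants cross > 0 → take C=(6.4456,1.5732) (cross=14.865)
ex = (C−B)/|BC| = (0.6338,0.7735); ey = (-0.7735,0.6338)
P = B + -1.78·ex + -0.90·ey = (2.8446,-4.2416)

2.84 -4.24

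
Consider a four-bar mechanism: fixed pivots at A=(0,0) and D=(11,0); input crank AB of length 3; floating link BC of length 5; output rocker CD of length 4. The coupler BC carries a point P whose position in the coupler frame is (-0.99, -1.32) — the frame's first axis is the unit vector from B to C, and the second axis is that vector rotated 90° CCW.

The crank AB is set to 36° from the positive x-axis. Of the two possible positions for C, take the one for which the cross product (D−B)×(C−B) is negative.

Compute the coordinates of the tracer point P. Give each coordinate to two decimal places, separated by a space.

A=(0,0), D=(11.00,0)
B = A + 3.00·(cos36°, sin36°) = (2.4271, 1.7634)
|BD| = 8.7524
circle(B,5.00) ∩ circle(D,4.00): a=4.8904, h=1.0414
  candidates: C₊=(7.4269,1.7981) cross=9.114; C₋=(7.0073,-0.2419) cross=-9.114
  mode - wants cross < 0 → take C=(7.0073,-0.2419) (cross=-9.114)
ex = (C−B)/|BC| = (0.9161,-0.4011); ey = (0.4011,0.9161)
P = B + -0.99·ex + -1.32·ey = (0.9908,0.9512)

0.99 0.95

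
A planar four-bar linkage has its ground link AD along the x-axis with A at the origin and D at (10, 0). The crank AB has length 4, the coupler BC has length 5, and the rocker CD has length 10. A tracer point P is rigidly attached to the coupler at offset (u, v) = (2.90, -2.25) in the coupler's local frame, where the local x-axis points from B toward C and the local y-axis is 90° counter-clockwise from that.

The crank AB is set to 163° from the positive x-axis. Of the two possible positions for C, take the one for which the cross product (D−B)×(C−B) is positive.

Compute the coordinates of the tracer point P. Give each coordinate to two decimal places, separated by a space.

A=(0,0), D=(10.00,0)
B = A + 4.00·(cos163°, sin163°) = (-3.8252, 1.1695)
|BD| = 13.8746
circle(B,5.00) ∩ circle(D,10.00): a=4.2345, h=2.6587
  candidates: C₊=(0.6183,3.4618) cross=36.889; C₋=(0.1701,-1.8367) cross=-36.889
  mode + wants cross > 0 → take C=(0.6183,3.4618) (cross=36.889)
ex = (C−B)/|BC| = (0.8887,0.4585); ey = (-0.4585,0.8887)
P = B + 2.90·ex + -2.25·ey = (-0.2164,0.4995)

-0.22 0.50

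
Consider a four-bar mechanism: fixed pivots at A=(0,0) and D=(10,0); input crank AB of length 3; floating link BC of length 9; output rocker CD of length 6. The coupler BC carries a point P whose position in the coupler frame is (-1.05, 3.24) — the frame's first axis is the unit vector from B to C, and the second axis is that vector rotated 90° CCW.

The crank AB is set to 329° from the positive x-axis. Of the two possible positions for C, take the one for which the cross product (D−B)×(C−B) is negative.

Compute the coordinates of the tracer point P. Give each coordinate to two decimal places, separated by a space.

A=(0,0), D=(10.00,0)
B = A + 3.00·(cos329°, sin329°) = (2.5715, -1.5451)
|BD| = 7.5875
circle(B,9.00) ∩ circle(D,6.00): a=6.7592, h=5.9425
  candidates: C₊=(7.9789,5.6493) cross=45.089; C₋=(10.3992,-5.9867) cross=-45.089
  mode - wants cross < 0 → take C=(10.3992,-5.9867) (cross=-45.089)
ex = (C−B)/|BC| = (0.8697,-0.4935); ey = (0.4935,0.8697)
P = B + -1.05·ex + 3.24·ey = (3.2572,1.7910)

3.26 1.79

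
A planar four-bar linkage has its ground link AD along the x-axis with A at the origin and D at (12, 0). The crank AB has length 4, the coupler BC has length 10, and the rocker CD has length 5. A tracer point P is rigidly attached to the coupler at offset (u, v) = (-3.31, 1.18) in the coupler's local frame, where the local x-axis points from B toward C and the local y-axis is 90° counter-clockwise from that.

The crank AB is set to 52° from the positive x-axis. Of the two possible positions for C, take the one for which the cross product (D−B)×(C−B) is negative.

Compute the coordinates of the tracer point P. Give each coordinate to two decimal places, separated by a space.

1.08 6.38

A=(0,0), D=(12.00,0)
B = A + 4.00·(cos52°, sin52°) = (2.4626, 3.1520)
|BD| = 10.0447
circle(B,10.00) ∩ circle(D,5.00): a=8.7557, h=4.8310
  candidates: C₊=(12.2920,4.9915) cross=48.526; C₋=(9.2601,-4.1824) cross=-48.526
  mode - wants cross < 0 → take C=(9.2601,-4.1824) (cross=-48.526)
ex = (C−B)/|BC| = (0.6797,-0.7334); ey = (0.7334,0.6797)
P = B + -3.31·ex + 1.18·ey = (1.0782,6.3819)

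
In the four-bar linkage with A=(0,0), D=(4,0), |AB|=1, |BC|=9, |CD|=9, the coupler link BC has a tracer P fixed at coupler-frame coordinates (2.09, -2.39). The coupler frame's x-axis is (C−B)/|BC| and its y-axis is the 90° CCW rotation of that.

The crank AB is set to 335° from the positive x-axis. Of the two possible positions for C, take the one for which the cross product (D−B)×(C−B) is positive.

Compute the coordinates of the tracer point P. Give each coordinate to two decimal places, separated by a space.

3.38 1.57

A=(0,0), D=(4.00,0)
B = A + 1.00·(cos335°, sin335°) = (0.9063, -0.4226)
|BD| = 3.1224
circle(B,9.00) ∩ circle(D,9.00): a=1.5612, h=8.8636
  candidates: C₊=(1.2535,8.5707) cross=27.676; C₋=(3.6528,-8.9933) cross=-27.676
  mode + wants cross > 0 → take C=(1.2535,8.5707) (cross=27.676)
ex = (C−B)/|BC| = (0.0386,0.9993); ey = (-0.9993,0.0386)
P = B + 2.09·ex + -2.39·ey = (3.3751,1.5736)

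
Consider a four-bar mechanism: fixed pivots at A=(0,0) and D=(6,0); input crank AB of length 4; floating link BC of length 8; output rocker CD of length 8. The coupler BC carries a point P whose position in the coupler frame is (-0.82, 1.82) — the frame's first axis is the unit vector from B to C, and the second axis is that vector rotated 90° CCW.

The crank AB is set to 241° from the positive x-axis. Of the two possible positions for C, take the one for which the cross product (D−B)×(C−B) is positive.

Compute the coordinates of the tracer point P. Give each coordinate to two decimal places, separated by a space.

A=(0,0), D=(6.00,0)
B = A + 4.00·(cos241°, sin241°) = (-1.9392, -3.4985)
|BD| = 8.6759
circle(B,8.00) ∩ circle(D,8.00): a=4.3379, h=6.7218
  candidates: C₊=(-0.6801,4.4018) cross=58.317; C₋=(4.7409,-7.9003) cross=-58.317
  mode + wants cross > 0 → take C=(-0.6801,4.4018) (cross=58.317)
ex = (C−B)/|BC| = (0.1574,0.9875); ey = (-0.9875,0.1574)
P = B + -0.82·ex + 1.82·ey = (-3.8656,-4.0218)

-3.87 -4.02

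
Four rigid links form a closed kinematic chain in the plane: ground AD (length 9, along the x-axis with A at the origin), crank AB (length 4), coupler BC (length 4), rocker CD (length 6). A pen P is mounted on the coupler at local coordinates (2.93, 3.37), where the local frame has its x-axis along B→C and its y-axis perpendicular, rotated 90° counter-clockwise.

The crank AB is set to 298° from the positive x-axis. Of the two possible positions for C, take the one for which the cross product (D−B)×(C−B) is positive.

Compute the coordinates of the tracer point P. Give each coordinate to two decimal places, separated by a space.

-0.53 0.23

A=(0,0), D=(9.00,0)
B = A + 4.00·(cos298°, sin298°) = (1.8779, -3.5318)
|BD| = 7.9497
circle(B,4.00) ∩ circle(D,6.00): a=2.7170, h=2.9357
  candidates: C₊=(3.0078,0.3053) cross=23.338; C₋=(5.6162,-4.9548) cross=-23.338
  mode + wants cross > 0 → take C=(3.0078,0.3053) (cross=23.338)
ex = (C−B)/|BC| = (0.2825,0.9593); ey = (-0.9593,0.2825)
P = B + 2.93·ex + 3.37·ey = (-0.5272,0.2308)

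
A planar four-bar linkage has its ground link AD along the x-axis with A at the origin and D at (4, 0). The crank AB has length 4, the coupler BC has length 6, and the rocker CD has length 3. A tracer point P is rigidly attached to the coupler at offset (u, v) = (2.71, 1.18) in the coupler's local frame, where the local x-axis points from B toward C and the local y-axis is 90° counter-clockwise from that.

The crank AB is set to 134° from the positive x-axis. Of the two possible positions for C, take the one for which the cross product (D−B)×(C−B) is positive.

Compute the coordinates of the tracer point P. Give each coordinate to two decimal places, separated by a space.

A=(0,0), D=(4.00,0)
B = A + 4.00·(cos134°, sin134°) = (-2.7786, 2.8774)
|BD| = 7.3640
circle(B,6.00) ∩ circle(D,3.00): a=5.5153, h=2.3626
  candidates: C₊=(3.2213,2.8972) cross=17.398; C₋=(1.3750,-1.4524) cross=-17.398
  mode + wants cross > 0 → take C=(3.2213,2.8972) (cross=17.398)
ex = (C−B)/|BC| = (1.0000,0.0033); ey = (-0.0033,1.0000)
P = B + 2.71·ex + 1.18·ey = (-0.0725,4.0663)

-0.07 4.07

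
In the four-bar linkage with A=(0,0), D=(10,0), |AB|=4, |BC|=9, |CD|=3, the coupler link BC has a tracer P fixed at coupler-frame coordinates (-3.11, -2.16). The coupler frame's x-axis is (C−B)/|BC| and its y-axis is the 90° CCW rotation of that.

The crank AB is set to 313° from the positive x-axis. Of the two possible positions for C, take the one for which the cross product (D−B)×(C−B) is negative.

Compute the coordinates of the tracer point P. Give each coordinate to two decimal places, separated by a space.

A=(0,0), D=(10.00,0)
B = A + 4.00·(cos313°, sin313°) = (2.7280, -2.9254)
|BD| = 7.8384
circle(B,9.00) ∩ circle(D,3.00): a=8.5120, h=2.9234
  candidates: C₊=(9.5339,2.9636) cross=22.915; C₋=(11.7160,-2.4608) cross=-22.915
  mode - wants cross < 0 → take C=(11.7160,-2.4608) (cross=-22.915)
ex = (C−B)/|BC| = (0.9987,0.0516); ey = (-0.0516,0.9987)
P = B + -3.11·ex + -2.16·ey = (-0.2663,-5.2431)

-0.27 -5.24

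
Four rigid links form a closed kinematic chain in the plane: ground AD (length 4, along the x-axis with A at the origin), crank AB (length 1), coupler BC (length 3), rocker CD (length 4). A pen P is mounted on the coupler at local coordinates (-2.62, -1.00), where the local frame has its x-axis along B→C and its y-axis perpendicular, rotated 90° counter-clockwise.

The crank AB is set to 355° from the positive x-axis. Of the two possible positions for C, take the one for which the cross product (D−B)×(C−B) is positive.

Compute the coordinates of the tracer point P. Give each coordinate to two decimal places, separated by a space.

A=(0,0), D=(4.00,0)
B = A + 1.00·(cos355°, sin355°) = (0.9962, -0.0872)
|BD| = 3.0051
circle(B,3.00) ∩ circle(D,4.00): a=0.3378, h=2.9809
  candidates: C₊=(1.2474,2.9023) cross=8.958; C₋=(1.4203,-3.0570) cross=-8.958
  mode + wants cross > 0 → take C=(1.2474,2.9023) (cross=8.958)
ex = (C−B)/|BC| = (0.0837,0.9965); ey = (-0.9965,0.0837)
P = B + -2.62·ex + -1.00·ey = (1.7733,-2.7817)

1.77 -2.78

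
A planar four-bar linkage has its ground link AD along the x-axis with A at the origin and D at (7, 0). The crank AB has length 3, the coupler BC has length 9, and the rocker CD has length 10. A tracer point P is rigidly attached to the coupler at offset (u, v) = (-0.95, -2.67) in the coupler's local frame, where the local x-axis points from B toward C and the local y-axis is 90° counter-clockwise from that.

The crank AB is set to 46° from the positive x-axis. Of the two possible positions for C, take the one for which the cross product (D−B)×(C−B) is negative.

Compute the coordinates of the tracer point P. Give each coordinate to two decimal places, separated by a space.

-0.17 3.88

A=(0,0), D=(7.00,0)
B = A + 3.00·(cos46°, sin46°) = (2.0840, 2.1580)
|BD| = 5.3688
circle(B,9.00) ∩ circle(D,10.00): a=0.9149, h=8.9534
  candidates: C₊=(6.5206,9.9885) cross=48.069; C₋=(-0.6771,-6.4080) cross=-48.069
  mode - wants cross < 0 → take C=(-0.6771,-6.4080) (cross=-48.069)
ex = (C−B)/|BC| = (-0.3068,-0.9518); ey = (0.9518,-0.3068)
P = B + -0.95·ex + -2.67·ey = (-0.1658,3.8813)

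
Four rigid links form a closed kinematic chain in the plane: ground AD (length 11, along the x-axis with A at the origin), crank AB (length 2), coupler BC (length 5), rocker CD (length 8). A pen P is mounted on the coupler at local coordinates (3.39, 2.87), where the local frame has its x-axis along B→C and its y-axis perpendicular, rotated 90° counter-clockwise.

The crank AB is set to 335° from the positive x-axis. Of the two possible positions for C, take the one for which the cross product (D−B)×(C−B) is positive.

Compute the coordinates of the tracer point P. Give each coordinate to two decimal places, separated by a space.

A=(0,0), D=(11.00,0)
B = A + 2.00·(cos335°, sin335°) = (1.8126, -0.8452)
|BD| = 9.2262
circle(B,5.00) ∩ circle(D,8.00): a=2.4995, h=4.3304
  candidates: C₊=(3.9049,3.6959) cross=39.953; C₋=(4.6984,-4.9284) cross=-39.953
  mode + wants cross > 0 → take C=(3.9049,3.6959) (cross=39.953)
ex = (C−B)/|BC| = (0.4185,0.9082); ey = (-0.9082,0.4185)
P = B + 3.39·ex + 2.87·ey = (0.6246,3.4347)

0.62 3.43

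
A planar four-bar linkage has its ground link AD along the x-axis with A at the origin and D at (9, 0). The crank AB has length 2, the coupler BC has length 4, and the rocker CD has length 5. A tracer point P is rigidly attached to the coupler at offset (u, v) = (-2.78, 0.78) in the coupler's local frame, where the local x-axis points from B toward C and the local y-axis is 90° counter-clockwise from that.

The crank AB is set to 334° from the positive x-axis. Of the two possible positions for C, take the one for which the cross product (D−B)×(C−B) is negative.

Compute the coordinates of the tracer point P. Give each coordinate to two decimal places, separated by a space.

-0.06 1.33

A=(0,0), D=(9.00,0)
B = A + 2.00·(cos334°, sin334°) = (1.7976, -0.8767)
|BD| = 7.2556
circle(B,4.00) ∩ circle(D,5.00): a=3.0076, h=2.6371
  candidates: C₊=(4.4645,2.1045) cross=19.134; C₋=(5.1018,-3.1311) cross=-19.134
  mode - wants cross < 0 → take C=(5.1018,-3.1311) (cross=-19.134)
ex = (C−B)/|BC| = (0.8261,-0.5636); ey = (0.5636,0.8261)
P = B + -2.78·ex + 0.78·ey = (-0.0592,1.3344)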